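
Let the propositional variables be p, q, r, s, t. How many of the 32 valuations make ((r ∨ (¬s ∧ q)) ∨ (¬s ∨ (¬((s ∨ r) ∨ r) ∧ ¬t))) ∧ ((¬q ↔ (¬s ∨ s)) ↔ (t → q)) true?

Initial set: {T (((r ∨ (¬s ∧ q)) ∨ (¬s ∨ (¬((s ∨ r) ∨ r) ∧ ¬t))) ∧ ((¬q ↔ (¬s ∨ s)) ↔ (t → q)))}.
T (((r ∨ (¬s ∧ q)) ∨ (¬s ∨ (¬((s ∨ r) ∨ r) ∧ ¬t))) ∧ ((¬q ↔ (¬s ∨ s)) ↔ (t → q))): α-rule — add T ((r ∨ (¬s ∧ q)) ∨ (¬s ∨ (¬((s ∨ r) ∨ r) ∧ ¬t))), T ((¬q ↔ (¬s ∨ s)) ↔ (t → q)).
T ((r ∨ (¬s ∧ q)) ∨ (¬s ∨ (¬((s ∨ r) ∨ r) ∧ ¬t))): β-rule — branch into T (r ∨ (¬s ∧ q))  //  T (¬s ∨ (¬((s ∨ r) ∨ r) ∧ ¬t)).
  branch 1 (add T (r ∨ (¬s ∧ q))):
    T ((¬q ↔ (¬s ∨ s)) ↔ (t → q)): β-rule — branch into T (¬q ↔ (¬s ∨ s)), T (t → q)  //  F (¬q ↔ (¬s ∨ s)), F (t → q).
      branch 1.1 (add T (¬q ↔ (¬s ∨ s)), T (t → q)):
        T (r ∨ (¬s ∧ q)): β-rule — branch into T r  //  T (¬s ∧ q).
          branch 1.1.1 (add T r):
            T (¬q ↔ (¬s ∨ s)): β-rule — branch into T ¬q, T (¬s ∨ s)  //  F ¬q, F (¬s ∨ s).
              branch 1.1.1.1 (add T ¬q, T (¬s ∨ s)):
                T (t → q): β-rule — branch into F t  //  T q.
                  branch 1.1.1.1.1 (add F t):
                    T (¬s ∨ s): β-rule — branch into T ¬s  //  T s.
                      branch 1.1.1.1.1.1 (add T ¬s):
                        ○ open, literals {q=0, r=1, s=0, t=0}.
                      branch 1.1.1.1.1.2 (add T s):
                        ○ open, literals {q=0, r=1, s=1, t=0}.
                  branch 1.1.1.1.2 (add T q):
                    × closes — contains both q and ¬q.
              branch 1.1.1.2 (add F ¬q, F (¬s ∨ s)):
                F (¬s ∨ s): α-rule — add F ¬s, F s.
                × closes — contains both s and ¬s.
          branch 1.1.2 (add T (¬s ∧ q)):
            T (¬s ∧ q): α-rule — add T ¬s, T q.
            T (¬q ↔ (¬s ∨ s)): β-rule — branch into T ¬q, T (¬s ∨ s)  //  F ¬q, F (¬s ∨ s).
              branch 1.1.2.1 (add T ¬q, T (¬s ∨ s)):
                × closes — contains both q and ¬q.
              branch 1.1.2.2 (add F ¬q, F (¬s ∨ s)):
                F (¬s ∨ s): α-rule — add F ¬s, F s.
                × closes — contains both s and ¬s.
      branch 1.2 (add F (¬q ↔ (¬s ∨ s)), F (t → q)):
        F (t → q): α-rule — add T t, F q.
        T (r ∨ (¬s ∧ q)): β-rule — branch into T r  //  T (¬s ∧ q).
          branch 1.2.1 (add T r):
            F (¬q ↔ (¬s ∨ s)): β-rule — branch into T ¬q, F (¬s ∨ s)  //  F ¬q, T (¬s ∨ s).
              branch 1.2.1.1 (add T ¬q, F (¬s ∨ s)):
                F (¬s ∨ s): α-rule — add F ¬s, F s.
                × closes — contains both s and ¬s.
              branch 1.2.1.2 (add F ¬q, T (¬s ∨ s)):
                × closes — contains both q and ¬q.
          branch 1.2.2 (add T (¬s ∧ q)):
            T (¬s ∧ q): α-rule — add T ¬s, T q.
            × closes — contains both q and ¬q.
  branch 2 (add T (¬s ∨ (¬((s ∨ r) ∨ r) ∧ ¬t))):
    T ((¬q ↔ (¬s ∨ s)) ↔ (t → q)): β-rule — branch into T (¬q ↔ (¬s ∨ s)), T (t → q)  //  F (¬q ↔ (¬s ∨ s)), F (t → q).
      branch 2.1 (add T (¬q ↔ (¬s ∨ s)), T (t → q)):
        T (¬s ∨ (¬((s ∨ r) ∨ r) ∧ ¬t)): β-rule — branch into T ¬s  //  T (¬((s ∨ r) ∨ r) ∧ ¬t).
          branch 2.1.1 (add T ¬s):
            T (¬q ↔ (¬s ∨ s)): β-rule — branch into T ¬q, T (¬s ∨ s)  //  F ¬q, F (¬s ∨ s).
              branch 2.1.1.1 (add T ¬q, T (¬s ∨ s)):
                T (t → q): β-rule — branch into F t  //  T q.
                  branch 2.1.1.1.1 (add F t):
                    T (¬s ∨ s): β-rule — branch into T ¬s  //  T s.
                      branch 2.1.1.1.1.1 (add T ¬s):
                        ○ open, literals {q=0, s=0, t=0}.
                      branch 2.1.1.1.1.2 (add T s):
                        × closes — contains both s and ¬s.
                  branch 2.1.1.1.2 (add T q):
                    × closes — contains both q and ¬q.
              branch 2.1.1.2 (add F ¬q, F (¬s ∨ s)):
                F (¬s ∨ s): α-rule — add F ¬s, F s.
                × closes — contains both s and ¬s.
          branch 2.1.2 (add T (¬((s ∨ r) ∨ r) ∧ ¬t)):
            T (¬((s ∨ r) ∨ r) ∧ ¬t): α-rule — add T ¬((s ∨ r) ∨ r), T ¬t.
            T ¬((s ∨ r) ∨ r): α-rule — add F (s ∨ r), F r.
            F (s ∨ r): α-rule — add F s, F r.
            T (¬q ↔ (¬s ∨ s)): β-rule — branch into T ¬q, T (¬s ∨ s)  //  F ¬q, F (¬s ∨ s).
              branch 2.1.2.1 (add T ¬q, T (¬s ∨ s)):
                T (t → q): β-rule — branch into F t  //  T q.
                  branch 2.1.2.1.1 (add F t):
                    T (¬s ∨ s): β-rule — branch into T ¬s  //  T s.
                      branch 2.1.2.1.1.1 (add T ¬s):
                        ○ open, literals {q=0, r=0, s=0, t=0}.
                      branch 2.1.2.1.1.2 (add T s):
                        × closes — contains both s and ¬s.
                  branch 2.1.2.1.2 (add T q):
                    × closes — contains both q and ¬q.
              branch 2.1.2.2 (add F ¬q, F (¬s ∨ s)):
                F (¬s ∨ s): α-rule — add F ¬s, F s.
                × closes — contains both s and ¬s.
      branch 2.2 (add F (¬q ↔ (¬s ∨ s)), F (t → q)):
        F (t → q): α-rule — add T t, F q.
        T (¬s ∨ (¬((s ∨ r) ∨ r) ∧ ¬t)): β-rule — branch into T ¬s  //  T (¬((s ∨ r) ∨ r) ∧ ¬t).
          branch 2.2.1 (add T ¬s):
            F (¬q ↔ (¬s ∨ s)): β-rule — branch into T ¬q, F (¬s ∨ s)  //  F ¬q, T (¬s ∨ s).
              branch 2.2.1.1 (add T ¬q, F (¬s ∨ s)):
                F (¬s ∨ s): α-rule — add F ¬s, F s.
                × closes — contains both s and ¬s.
              branch 2.2.1.2 (add F ¬q, T (¬s ∨ s)):
                × closes — contains both q and ¬q.
          branch 2.2.2 (add T (¬((s ∨ r) ∨ r) ∧ ¬t)):
            T (¬((s ∨ r) ∨ r) ∧ ¬t): α-rule — add T ¬((s ∨ r) ∨ r), T ¬t.
            × closes — contains both t and ¬t.
16 branches closed, 4 open.
Each open branch fixes some atoms; the unmentioned ones are free. Counting distinct full assignments: branch {q=0, r=1, s=0, t=0} (p) contributes 2 new; branch {q=0, r=1, s=1, t=0} (p) contributes 2 new; branch {q=0, s=0, t=0} (p, r) contributes 2 new; branch {q=0, r=0, s=0, t=0} (p) contributes 0 new. Total: 6.

6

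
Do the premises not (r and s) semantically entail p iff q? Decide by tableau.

Initial set: {T not (r and s); F (p iff q)}.
T not (r and s): β-rule — branch into F r  //  F s.
  branch 1 (add F r):
    F (p iff q): β-rule — branch into T p, F q  //  F p, T q.
      branch 1.1 (add T p, F q):
        ○ open, literals {p=T, q=F, r=F}.
      branch 1.2 (add F p, T q):
        ○ open, literals {p=F, q=T, r=F}.
  branch 2 (add F s):
    F (p iff q): β-rule — branch into T p, F q  //  F p, T q.
      branch 2.1 (add T p, F q):
        ○ open, literals {p=T, q=F, s=F}.
      branch 2.2 (add F p, T q):
        ○ open, literals {p=F, q=T, s=F}.
0 branches closed, 4 open.
An open branch gives a countermodel: p=T, q=F, r=F (unmentioned atoms arbitrary); the premises hold there but the conclusion fails.

No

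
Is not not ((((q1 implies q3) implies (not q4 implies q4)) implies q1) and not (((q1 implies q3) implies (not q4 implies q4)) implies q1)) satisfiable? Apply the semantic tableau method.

Initial set: {not not ((((q1 implies q3) implies (not q4 implies q4)) implies q1) and not (((q1 implies q3) implies (not q4 implies q4)) implies q1))}.
not not ((((q1 implies q3) implies (not q4 implies q4)) implies q1) and not (((q1 implies q3) implies (not q4 implies q4)) implies q1)): drop double negation, giving ((((q1 implies q3) implies (not q4 implies q4)) implies q1) and not (((q1 implies q3) implies (not q4 implies q4)) implies q1)).
((((q1 implies q3) implies (not q4 implies q4)) implies q1) and not (((q1 implies q3) implies (not q4 implies q4)) implies q1)): α-rule — add (((q1 implies q3) implies (not q4 implies q4)) implies q1), not (((q1 implies q3) implies (not q4 implies q4)) implies q1).
not (((q1 implies q3) implies (not q4 implies q4)) implies q1): α-rule — add ((q1 implies q3) implies (not q4 implies q4)), not q1.
(((q1 implies q3) implies (not q4 implies q4)) implies q1): β-rule — branch into not ((q1 implies q3) implies (not q4 implies q4))  //  q1.
  branch 1 (add not ((q1 implies q3) implies (not q4 implies q4))):
    not ((q1 implies q3) implies (not q4 implies q4)): α-rule — add (q1 implies q3), not (not q4 implies q4).
    not (not q4 implies q4): α-rule — add not q4, not q4.
    ((q1 implies q3) implies (not q4 implies q4)): β-rule — branch into not (q1 implies q3)  //  (not q4 implies q4).
      branch 1.1 (add not (q1 implies q3)):
        not (q1 implies q3): α-rule — add q1, not q3.
        × closes — contains both q1 and not q1.
      branch 1.2 (add (not q4 implies q4)):
        (q1 implies q3): β-rule — branch into not q1  //  q3.
          branch 1.2.1 (add not q1):
            (not q4 implies q4): β-rule — branch into not not q4  //  q4.
              branch 1.2.1.1 (add not not q4):
                × closes — contains both q4 and not q4.
              branch 1.2.1.2 (add q4):
                × closes — contains both q4 and not q4.
          branch 1.2.2 (add q3):
            (not q4 implies q4): β-rule — branch into not not q4  //  q4.
              branch 1.2.2.1 (add not not q4):
                × closes — contains both q4 and not q4.
              branch 1.2.2.2 (add q4):
                × closes — contains both q4 and not q4.
  branch 2 (add q1):
    × closes — contains both q1 and not q1.
All 6 branches close.
Every branch closed; the formula is unsatisfiable.

Unsatisfiable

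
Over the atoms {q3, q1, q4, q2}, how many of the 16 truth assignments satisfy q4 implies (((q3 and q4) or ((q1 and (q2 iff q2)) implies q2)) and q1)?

11

Initial set: {T (q4 implies (((q3 and q4) or ((q1 and (q2 iff q2)) implies q2)) and q1))}.
T (q4 implies (((q3 and q4) or ((q1 and (q2 iff q2)) implies q2)) and q1)): β-rule — branch into F q4  //  T (((q3 and q4) or ((q1 and (q2 iff q2)) implies q2)) and q1).
  branch 1 (add F q4):
    ○ open, literals {q4=false}.
  branch 2 (add T (((q3 and q4) or ((q1 and (q2 iff q2)) implies q2)) and q1)):
    T (((q3 and q4) or ((q1 and (q2 iff q2)) implies q2)) and q1): α-rule — add T ((q3 and q4) or ((q1 and (q2 iff q2)) implies q2)), T q1.
    T ((q3 and q4) or ((q1 and (q2 iff q2)) implies q2)): β-rule — branch into T (q3 and q4)  //  T ((q1 and (q2 iff q2)) implies q2).
      branch 2.1 (add T (q3 and q4)):
        T (q3 and q4): α-rule — add T q3, T q4.
        ○ open, literals {q1=true, q3=true, q4=true}.
      branch 2.2 (add T ((q1 and (q2 iff q2)) implies q2)):
        T ((q1 and (q2 iff q2)) implies q2): β-rule — branch into F (q1 and (q2 iff q2))  //  T q2.
          branch 2.2.1 (add F (q1 and (q2 iff q2))):
            F (q1 and (q2 iff q2)): β-rule — branch into F q1  //  F (q2 iff q2).
              branch 2.2.1.1 (add F q1):
                × closes — contains both q1 and not q1.
              branch 2.2.1.2 (add F (q2 iff q2)):
                F (q2 iff q2): β-rule — branch into T q2, F q2  //  F q2, T q2.
                  branch 2.2.1.2.1 (add T q2, F q2):
                    × closes — contains both q2 and not q2.
                  branch 2.2.1.2.2 (add F q2, T q2):
                    × closes — contains both q2 and not q2.
          branch 2.2.2 (add T q2):
            ○ open, literals {q1=true, q2=true}.
3 branches closed, 3 open.
Each open branch fixes some atoms; the unmentioned ones are free. Counting distinct full assignments: branch {q4=false} (q3, q1, q2) contributes 8 new; branch {q1=true, q3=true, q4=true} (q2) contributes 2 new; branch {q1=true, q2=true} (q3, q4) contributes 1 new. Total: 11.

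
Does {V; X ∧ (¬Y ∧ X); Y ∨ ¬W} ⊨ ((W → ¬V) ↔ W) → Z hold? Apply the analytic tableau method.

Yes

Initial set: {V; (X ∧ (¬Y ∧ X)); (Y ∨ ¬W); ¬(((W → ¬V) ↔ W) → Z)}.
(X ∧ (¬Y ∧ X)): α-rule — add X, (¬Y ∧ X).
¬(((W → ¬V) ↔ W) → Z): α-rule — add ((W → ¬V) ↔ W), ¬Z.
(¬Y ∧ X): α-rule — add ¬Y, X.
(Y ∨ ¬W): β-rule — branch into Y  //  ¬W.
  branch 1 (add Y):
    × closes — contains both Y and ¬Y.
  branch 2 (add ¬W):
    ((W → ¬V) ↔ W): β-rule — branch into (W → ¬V), W  //  ¬(W → ¬V), ¬W.
      branch 2.1 (add (W → ¬V), W):
        × closes — contains both W and ¬W.
      branch 2.2 (add ¬(W → ¬V), ¬W):
        ¬(W → ¬V): α-rule — add W, ¬¬V.
        × closes — contains both W and ¬W.
All 3 branches close.
Every branch closed, so the premises entail the conclusion.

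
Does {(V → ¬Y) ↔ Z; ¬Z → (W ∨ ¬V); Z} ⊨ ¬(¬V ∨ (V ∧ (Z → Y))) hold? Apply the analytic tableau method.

No

Initial set: {((V → ¬Y) ↔ Z); (¬Z → (W ∨ ¬V)); Z; ¬¬(¬V ∨ (V ∧ (Z → Y)))}.
((V → ¬Y) ↔ Z): β-rule — branch into (V → ¬Y), Z  //  ¬(V → ¬Y), ¬Z.
  branch 1 (add (V → ¬Y), Z):
    (¬Z → (W ∨ ¬V)): β-rule — branch into ¬¬Z  //  (W ∨ ¬V).
      branch 1.1 (add ¬¬Z):
        ¬¬(¬V ∨ (V ∧ (Z → Y))): β-rule — branch into ¬V  //  (V ∧ (Z → Y)).
          branch 1.1.1 (add ¬V):
            (V → ¬Y): β-rule — branch into ¬V  //  ¬Y.
              branch 1.1.1.1 (add ¬V):
                ○ open, literals {V=0, Z=1}.
              branch 1.1.1.2 (add ¬Y):
                ○ open, literals {V=0, Y=0, Z=1}.
          branch 1.1.2 (add (V ∧ (Z → Y))):
            (V ∧ (Z → Y)): α-rule — add V, (Z → Y).
            (V → ¬Y): β-rule — branch into ¬V  //  ¬Y.
              branch 1.1.2.1 (add ¬V):
                × closes — contains both V and ¬V.
              branch 1.1.2.2 (add ¬Y):
                (Z → Y): β-rule — branch into ¬Z  //  Y.
                  branch 1.1.2.2.1 (add ¬Z):
                    × closes — contains both Z and ¬Z.
                  branch 1.1.2.2.2 (add Y):
                    × closes — contains both Y and ¬Y.
      branch 1.2 (add (W ∨ ¬V)):
        ¬¬(¬V ∨ (V ∧ (Z → Y))): β-rule — branch into ¬V  //  (V ∧ (Z → Y)).
          branch 1.2.1 (add ¬V):
            (V → ¬Y): β-rule — branch into ¬V  //  ¬Y.
              branch 1.2.1.1 (add ¬V):
                (W ∨ ¬V): β-rule — branch into W  //  ¬V.
                  branch 1.2.1.1.1 (add W):
                    ○ open, literals {V=0, W=1, Z=1}.
                  branch 1.2.1.1.2 (add ¬V):
                    ○ open, literals {V=0, Z=1}.
              branch 1.2.1.2 (add ¬Y):
                (W ∨ ¬V): β-rule — branch into W  //  ¬V.
                  branch 1.2.1.2.1 (add W):
                    ○ open, literals {V=0, W=1, Y=0, Z=1}.
                  branch 1.2.1.2.2 (add ¬V):
                    ○ open, literals {V=0, Y=0, Z=1}.
          branch 1.2.2 (add (V ∧ (Z → Y))):
            (V ∧ (Z → Y)): α-rule — add V, (Z → Y).
            (V → ¬Y): β-rule — branch into ¬V  //  ¬Y.
              branch 1.2.2.1 (add ¬V):
                × closes — contains both V and ¬V.
              branch 1.2.2.2 (add ¬Y):
                (W ∨ ¬V): β-rule — branch into W  //  ¬V.
                  branch 1.2.2.2.1 (add W):
                    (Z → Y): β-rule — branch into ¬Z  //  Y.
                      branch 1.2.2.2.1.1 (add ¬Z):
                        × closes — contains both Z and ¬Z.
                      branch 1.2.2.2.1.2 (add Y):
                        × closes — contains both Y and ¬Y.
                  branch 1.2.2.2.2 (add ¬V):
                    × closes — contains both V and ¬V.
  branch 2 (add ¬(V → ¬Y), ¬Z):
    × closes — contains both Z and ¬Z.
8 branches closed, 6 open.
An open branch gives a countermodel: V=0, Z=1 (unmentioned atoms arbitrary); the premises hold there but the conclusion fails.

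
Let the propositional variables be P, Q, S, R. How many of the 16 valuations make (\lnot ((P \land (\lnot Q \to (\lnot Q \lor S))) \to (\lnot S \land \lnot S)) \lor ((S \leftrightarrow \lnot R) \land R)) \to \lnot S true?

12

Initial set: {((\lnot ((P \land (\lnot Q \to (\lnot Q \lor S))) \to (\lnot S \land \lnot S)) \lor ((S \leftrightarrow \lnot R) \land R)) \to \lnot S)}.
((\lnot ((P \land (\lnot Q \to (\lnot Q \lor S))) \to (\lnot S \land \lnot S)) \lor ((S \leftrightarrow \lnot R) \land R)) \to \lnot S): β-rule — branch into \lnot (\lnot ((P \land (\lnot Q \to (\lnot Q \lor S))) \to (\lnot S \land \lnot S)) \lor ((S \leftrightarrow \lnot R) \land R))  //  \lnot S.
  branch 1 (add \lnot (\lnot ((P \land (\lnot Q \to (\lnot Q \lor S))) \to (\lnot S \land \lnot S)) \lor ((S \leftrightarrow \lnot R) \land R))):
    \lnot (\lnot ((P \land (\lnot Q \to (\lnot Q \lor S))) \to (\lnot S \land \lnot S)) \lor ((S \leftrightarrow \lnot R) \land R)): α-rule — add \lnot \lnot ((P \land (\lnot Q \to (\lnot Q \lor S))) \to (\lnot S \land \lnot S)), \lnot ((S \leftrightarrow \lnot R) \land R).
    \lnot \lnot ((P \land (\lnot Q \to (\lnot Q \lor S))) \to (\lnot S \land \lnot S)): β-rule — branch into \lnot (P \land (\lnot Q \to (\lnot Q \lor S)))  //  (\lnot S \land \lnot S).
      branch 1.1 (add \lnot (P \land (\lnot Q \to (\lnot Q \lor S)))):
        \lnot ((S \leftrightarrow \lnot R) \land R): β-rule — branch into \lnot (S \leftrightarrow \lnot R)  //  \lnot R.
          branch 1.1.1 (add \lnot (S \leftrightarrow \lnot R)):
            \lnot (P \land (\lnot Q \to (\lnot Q \lor S))): β-rule — branch into \lnot P  //  \lnot (\lnot Q \to (\lnot Q \lor S)).
              branch 1.1.1.1 (add \lnot P):
                \lnot (S \leftrightarrow \lnot R): β-rule — branch into S, \lnot \lnot R  //  \lnot S, \lnot R.
                  branch 1.1.1.1.1 (add S, \lnot \lnot R):
                    ○ open, literals {P=0, R=1, S=1}.
                  branch 1.1.1.1.2 (add \lnot S, \lnot R):
                    ○ open, literals {P=0, R=0, S=0}.
              branch 1.1.1.2 (add \lnot (\lnot Q \to (\lnot Q \lor S))):
                \lnot (\lnot Q \to (\lnot Q \lor S)): α-rule — add \lnot Q, \lnot (\lnot Q \lor S).
                \lnot (\lnot Q \lor S): α-rule — add \lnot \lnot Q, \lnot S.
                × closes — contains both Q and \lnot Q.
          branch 1.1.2 (add \lnot R):
            \lnot (P \land (\lnot Q \to (\lnot Q \lor S))): β-rule — branch into \lnot P  //  \lnot (\lnot Q \to (\lnot Q \lor S)).
              branch 1.1.2.1 (add \lnot P):
                ○ open, literals {P=0, R=0}.
              branch 1.1.2.2 (add \lnot (\lnot Q \to (\lnot Q \lor S))):
                \lnot (\lnot Q \to (\lnot Q \lor S)): α-rule — add \lnot Q, \lnot (\lnot Q \lor S).
                \lnot (\lnot Q \lor S): α-rule — add \lnot \lnot Q, \lnot S.
                × closes — contains both Q and \lnot Q.
      branch 1.2 (add (\lnot S \land \lnot S)):
        (\lnot S \land \lnot S): α-rule — add \lnot S, \lnot S.
        \lnot ((S \leftrightarrow \lnot R) \land R): β-rule — branch into \lnot (S \leftrightarrow \lnot R)  //  \lnot R.
          branch 1.2.1 (add \lnot (S \leftrightarrow \lnot R)):
            \lnot (S \leftrightarrow \lnot R): β-rule — branch into S, \lnot \lnot R  //  \lnot S, \lnot R.
              branch 1.2.1.1 (add S, \lnot \lnot R):
                × closes — contains both S and \lnot S.
              branch 1.2.1.2 (add \lnot S, \lnot R):
                ○ open, literals {R=0, S=0}.
          branch 1.2.2 (add \lnot R):
            ○ open, literals {R=0, S=0}.
  branch 2 (add \lnot S):
    ○ open, literals {S=0}.
3 branches closed, 6 open.
Each open branch fixes some atoms; the unmentioned ones are free. Counting distinct full assignments: branch {P=0, R=1, S=1} (Q) contributes 2 new; branch {P=0, R=0, S=0} (Q) contributes 2 new; branch {P=0, R=0} (Q, S) contributes 2 new; branch {R=0, S=0} (P, Q) contributes 2 new; branch {R=0, S=0} (P, Q) contributes 0 new; branch {S=0} (P, Q, R) contributes 4 new. Total: 12.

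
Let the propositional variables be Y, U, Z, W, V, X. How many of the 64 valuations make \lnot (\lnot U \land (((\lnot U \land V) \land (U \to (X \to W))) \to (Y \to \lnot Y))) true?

Initial set: {\lnot (\lnot U \land (((\lnot U \land V) \land (U \to (X \to W))) \to (Y \to \lnot Y)))}.
\lnot (\lnot U \land (((\lnot U \land V) \land (U \to (X \to W))) \to (Y \to \lnot Y))): β-rule — branch into \lnot \lnot U  //  \lnot (((\lnot U \land V) \land (U \to (X \to W))) \to (Y \to \lnot Y)).
  branch 1 (add \lnot \lnot U):
    ○ open, literals {U=1}.
  branch 2 (add \lnot (((\lnot U \land V) \land (U \to (X \to W))) \to (Y \to \lnot Y))):
    \lnot (((\lnot U \land V) \land (U \to (X \to W))) \to (Y \to \lnot Y)): α-rule — add ((\lnot U \land V) \land (U \to (X \to W))), \lnot (Y \to \lnot Y).
    ((\lnot U \land V) \land (U \to (X \to W))): α-rule — add (\lnot U \land V), (U \to (X \to W)).
    \lnot (Y \to \lnot Y): α-rule — add Y, \lnot \lnot Y.
    (\lnot U \land V): α-rule — add \lnot U, V.
    (U \to (X \to W)): β-rule — branch into \lnot U  //  (X \to W).
      branch 2.1 (add \lnot U):
        ○ open, literals {U=0, V=1, Y=1}.
      branch 2.2 (add (X \to W)):
        (X \to W): β-rule — branch into \lnot X  //  W.
          branch 2.2.1 (add \lnot X):
            ○ open, literals {U=0, V=1, X=0, Y=1}.
          branch 2.2.2 (add W):
            ○ open, literals {U=0, V=1, W=1, Y=1}.
0 branches closed, 4 open.
Each open branch fixes some atoms; the unmentioned ones are free. Counting distinct full assignments: branch {U=1} (Y, Z, W, V, X) contributes 32 new; branch {U=0, V=1, Y=1} (Z, W, X) contributes 8 new; branch {U=0, V=1, X=0, Y=1} (Z, W) contributes 0 new; branch {U=0, V=1, W=1, Y=1} (Z, X) contributes 0 new. Total: 40.

40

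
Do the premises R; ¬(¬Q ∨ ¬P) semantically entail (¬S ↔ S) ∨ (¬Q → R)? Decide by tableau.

Yes

Initial set: {R; ¬(¬Q ∨ ¬P); ¬((¬S ↔ S) ∨ (¬Q → R))}.
¬(¬Q ∨ ¬P): α-rule — add ¬¬Q, ¬¬P.
¬((¬S ↔ S) ∨ (¬Q → R)): α-rule — add ¬(¬S ↔ S), ¬(¬Q → R).
¬(¬Q → R): α-rule — add ¬Q, ¬R.
× closes — contains both Q and ¬Q.
All 1 branch closes.
Every branch closed, so the premises entail the conclusion.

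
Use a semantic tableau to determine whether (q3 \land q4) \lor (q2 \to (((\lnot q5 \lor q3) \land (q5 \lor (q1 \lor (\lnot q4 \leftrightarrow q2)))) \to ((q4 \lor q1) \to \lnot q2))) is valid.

Not valid

Assume the negation and expand:
Initial set: {F ((q3 \land q4) \lor (q2 \to (((\lnot q5 \lor q3) \land (q5 \lor (q1 \lor (\lnot q4 \leftrightarrow q2)))) \to ((q4 \lor q1) \to \lnot q2))))}.
F ((q3 \land q4) \lor (q2 \to (((\lnot q5 \lor q3) \land (q5 \lor (q1 \lor (\lnot q4 \leftrightarrow q2)))) \to ((q4 \lor q1) \to \lnot q2)))): α-rule — add F (q3 \land q4), F (q2 \to (((\lnot q5 \lor q3) \land (q5 \lor (q1 \lor (\lnot q4 \leftrightarrow q2)))) \to ((q4 \lor q1) \to \lnot q2))).
F (q2 \to (((\lnot q5 \lor q3) \land (q5 \lor (q1 \lor (\lnot q4 \leftrightarrow q2)))) \to ((q4 \lor q1) \to \lnot q2))): α-rule — add T q2, F (((\lnot q5 \lor q3) \land (q5 \lor (q1 \lor (\lnot q4 \leftrightarrow q2)))) \to ((q4 \lor q1) \to \lnot q2)).
F (((\lnot q5 \lor q3) \land (q5 \lor (q1 \lor (\lnot q4 \leftrightarrow q2)))) \to ((q4 \lor q1) \to \lnot q2)): α-rule — add T ((\lnot q5 \lor q3) \land (q5 \lor (q1 \lor (\lnot q4 \leftrightarrow q2)))), F ((q4 \lor q1) \to \lnot q2).
T ((\lnot q5 \lor q3) \land (q5 \lor (q1 \lor (\lnot q4 \leftrightarrow q2)))): α-rule — add T (\lnot q5 \lor q3), T (q5 \lor (q1 \lor (\lnot q4 \leftrightarrow q2))).
F ((q4 \lor q1) \to \lnot q2): α-rule — add T (q4 \lor q1), F \lnot q2.
F (q3 \land q4): β-rule — branch into F q3  //  F q4.
  branch 1 (add F q3):
    T (\lnot q5 \lor q3): β-rule — branch into T \lnot q5  //  T q3.
      branch 1.1 (add T \lnot q5):
        T (q5 \lor (q1 \lor (\lnot q4 \leftrightarrow q2))): β-rule — branch into T q5  //  T (q1 \lor (\lnot q4 \leftrightarrow q2)).
          branch 1.1.1 (add T q5):
            × closes — contains both q5 and \lnot q5.
          branch 1.1.2 (add T (q1 \lor (\lnot q4 \leftrightarrow q2))):
            T (q4 \lor q1): β-rule — branch into T q4  //  T q1.
              branch 1.1.2.1 (add T q4):
                T (q1 \lor (\lnot q4 \leftrightarrow q2)): β-rule — branch into T q1  //  T (\lnot q4 \leftrightarrow q2).
                  branch 1.1.2.1.1 (add T q1):
                    ○ open, literals {q1=T, q2=T, q3=F, q4=T, q5=F}.
                  branch 1.1.2.1.2 (add T (\lnot q4 \leftrightarrow q2)):
                    T (\lnot q4 \leftrightarrow q2): β-rule — branch into T \lnot q4, T q2  //  F \lnot q4, F q2.
                      branch 1.1.2.1.2.1 (add T \lnot q4, T q2):
                        × closes — contains both q4 and \lnot q4.
                      branch 1.1.2.1.2.2 (add F \lnot q4, F q2):
                        × closes — contains both q2 and \lnot q2.
              branch 1.1.2.2 (add T q1):
                T (q1 \lor (\lnot q4 \leftrightarrow q2)): β-rule — branch into T q1  //  T (\lnot q4 \leftrightarrow q2).
                  branch 1.1.2.2.1 (add T q1):
                    ○ open, literals {q1=T, q2=T, q3=F, q5=F}.
                  branch 1.1.2.2.2 (add T (\lnot q4 \leftrightarrow q2)):
                    T (\lnot q4 \leftrightarrow q2): β-rule — branch into T \lnot q4, T q2  //  F \lnot q4, F q2.
                      branch 1.1.2.2.2.1 (add T \lnot q4, T q2):
                        ○ open, literals {q1=T, q2=T, q3=F, q4=F, q5=F}.
                      branch 1.1.2.2.2.2 (add F \lnot q4, F q2):
                        × closes — contains both q2 and \lnot q2.
      branch 1.2 (add T q3):
        × closes — contains both q3 and \lnot q3.
  branch 2 (add F q4):
    T (\lnot q5 \lor q3): β-rule — branch into T \lnot q5  //  T q3.
      branch 2.1 (add T \lnot q5):
        T (q5 \lor (q1 \lor (\lnot q4 \leftrightarrow q2))): β-rule — branch into T q5  //  T (q1 \lor (\lnot q4 \leftrightarrow q2)).
          branch 2.1.1 (add T q5):
            × closes — contains both q5 and \lnot q5.
          branch 2.1.2 (add T (q1 \lor (\lnot q4 \leftrightarrow q2))):
            T (q4 \lor q1): β-rule — branch into T q4  //  T q1.
              branch 2.1.2.1 (add T q4):
                × closes — contains both q4 and \lnot q4.
              branch 2.1.2.2 (add T q1):
                T (q1 \lor (\lnot q4 \leftrightarrow q2)): β-rule — branch into T q1  //  T (\lnot q4 \leftrightarrow q2).
                  branch 2.1.2.2.1 (add T q1):
                    ○ open, literals {q1=T, q2=T, q4=F, q5=F}.
                  branch 2.1.2.2.2 (add T (\lnot q4 \leftrightarrow q2)):
                    T (\lnot q4 \leftrightarrow q2): β-rule — branch into T \lnot q4, T q2  //  F \lnot q4, F q2.
                      branch 2.1.2.2.2.1 (add T \lnot q4, T q2):
                        ○ open, literals {q1=T, q2=T, q4=F, q5=F}.
                      branch 2.1.2.2.2.2 (add F \lnot q4, F q2):
                        × closes — contains both q4 and \lnot q4.
      branch 2.2 (add T q3):
        T (q5 \lor (q1 \lor (\lnot q4 \leftrightarrow q2))): β-rule — branch into T q5  //  T (q1 \lor (\lnot q4 \leftrightarrow q2)).
          branch 2.2.1 (add T q5):
            T (q4 \lor q1): β-rule — branch into T q4  //  T q1.
              branch 2.2.1.1 (add T q4):
                × closes — contains both q4 and \lnot q4.
              branch 2.2.1.2 (add T q1):
                ○ open, literals {q1=T, q2=T, q3=T, q4=F, q5=T}.
          branch 2.2.2 (add T (q1 \lor (\lnot q4 \leftrightarrow q2))):
            T (q4 \lor q1): β-rule — branch into T q4  //  T q1.
              branch 2.2.2.1 (add T q4):
                × closes — contains both q4 and \lnot q4.
              branch 2.2.2.2 (add T q1):
                T (q1 \lor (\lnot q4 \leftrightarrow q2)): β-rule — branch into T q1  //  T (\lnot q4 \leftrightarrow q2).
                  branch 2.2.2.2.1 (add T q1):
                    ○ open, literals {q1=T, q2=T, q3=T, q4=F}.
                  branch 2.2.2.2.2 (add T (\lnot q4 \leftrightarrow q2)):
                    T (\lnot q4 \leftrightarrow q2): β-rule — branch into T \lnot q4, T q2  //  F \lnot q4, F q2.
                      branch 2.2.2.2.2.1 (add T \lnot q4, T q2):
                        ○ open, literals {q1=T, q2=T, q3=T, q4=F}.
                      branch 2.2.2.2.2.2 (add F \lnot q4, F q2):
                        × closes — contains both q4 and \lnot q4.
11 branches closed, 8 open.
An open branch gives a countermodel: q1=T, q2=T, q3=F, q4=T, q5=F (unmentioned atoms arbitrary); under it the original formula is false.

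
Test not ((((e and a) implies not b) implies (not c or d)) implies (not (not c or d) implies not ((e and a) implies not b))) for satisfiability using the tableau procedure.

Unsatisfiable

Initial set: {not ((((e and a) implies not b) implies (not c or d)) implies (not (not c or d) implies not ((e and a) implies not b)))}.
not ((((e and a) implies not b) implies (not c or d)) implies (not (not c or d) implies not ((e and a) implies not b))): α-rule — add (((e and a) implies not b) implies (not c or d)), not (not (not c or d) implies not ((e and a) implies not b)).
not (not (not c or d) implies not ((e and a) implies not b)): α-rule — add not (not c or d), not not ((e and a) implies not b).
not (not c or d): α-rule — add not not c, not d.
(((e and a) implies not b) implies (not c or d)): β-rule — branch into not ((e and a) implies not b)  //  (not c or d).
  branch 1 (add not ((e and a) implies not b)):
    not ((e and a) implies not b): α-rule — add (e and a), not not b.
    (e and a): α-rule — add e, a.
    not not ((e and a) implies not b): β-rule — branch into not (e and a)  //  not b.
      branch 1.1 (add not (e and a)):
        not (e and a): β-rule — branch into not e  //  not a.
          branch 1.1.1 (add not e):
            × closes — contains both e and not e.
          branch 1.1.2 (add not a):
            × closes — contains both a and not a.
      branch 1.2 (add not b):
        × closes — contains both b and not b.
  branch 2 (add (not c or d)):
    not not ((e and a) implies not b): β-rule — branch into not (e and a)  //  not b.
      branch 2.1 (add not (e and a)):
        (not c or d): β-rule — branch into not c  //  d.
          branch 2.1.1 (add not c):
            × closes — contains both c and not c.
          branch 2.1.2 (add d):
            × closes — contains both d and not d.
      branch 2.2 (add not b):
        (not c or d): β-rule — branch into not c  //  d.
          branch 2.2.1 (add not c):
            × closes — contains both c and not c.
          branch 2.2.2 (add d):
            × closes — contains both d and not d.
All 7 branches close.
Every branch closed; the formula is unsatisfiable.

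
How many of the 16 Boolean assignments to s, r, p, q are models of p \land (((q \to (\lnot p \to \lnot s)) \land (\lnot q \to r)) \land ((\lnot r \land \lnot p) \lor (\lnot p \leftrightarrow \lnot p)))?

6

Initial set: {(p \land (((q \to (\lnot p \to \lnot s)) \land (\lnot q \to r)) \land ((\lnot r \land \lnot p) \lor (\lnot p \leftrightarrow \lnot p))))}.
(p \land (((q \to (\lnot p \to \lnot s)) \land (\lnot q \to r)) \land ((\lnot r \land \lnot p) \lor (\lnot p \leftrightarrow \lnot p)))): α-rule — add p, (((q \to (\lnot p \to \lnot s)) \land (\lnot q \to r)) \land ((\lnot r \land \lnot p) \lor (\lnot p \leftrightarrow \lnot p))).
(((q \to (\lnot p \to \lnot s)) \land (\lnot q \to r)) \land ((\lnot r \land \lnot p) \lor (\lnot p \leftrightarrow \lnot p))): α-rule — add ((q \to (\lnot p \to \lnot s)) \land (\lnot q \to r)), ((\lnot r \land \lnot p) \lor (\lnot p \leftrightarrow \lnot p)).
((q \to (\lnot p \to \lnot s)) \land (\lnot q \to r)): α-rule — add (q \to (\lnot p \to \lnot s)), (\lnot q \to r).
((\lnot r \land \lnot p) \lor (\lnot p \leftrightarrow \lnot p)): β-rule — branch into (\lnot r \land \lnot p)  //  (\lnot p \leftrightarrow \lnot p).
  branch 1 (add (\lnot r \land \lnot p)):
    (\lnot r \land \lnot p): α-rule — add \lnot r, \lnot p.
    × closes — contains both p and \lnot p.
  branch 2 (add (\lnot p \leftrightarrow \lnot p)):
    (q \to (\lnot p \to \lnot s)): β-rule — branch into \lnot q  //  (\lnot p \to \lnot s).
      branch 2.1 (add \lnot q):
        (\lnot q \to r): β-rule — branch into \lnot \lnot q  //  r.
          branch 2.1.1 (add \lnot \lnot q):
            × closes — contains both q and \lnot q.
          branch 2.1.2 (add r):
            (\lnot p \leftrightarrow \lnot p): β-rule — branch into \lnot p, \lnot p  //  \lnot \lnot p, \lnot \lnot p.
              branch 2.1.2.1 (add \lnot p, \lnot p):
                × closes — contains both p and \lnot p.
              branch 2.1.2.2 (add \lnot \lnot p, \lnot \lnot p):
                ○ open, literals {p=T, q=F, r=T}.
      branch 2.2 (add (\lnot p \to \lnot s)):
        (\lnot q \to r): β-rule — branch into \lnot \lnot q  //  r.
          branch 2.2.1 (add \lnot \lnot q):
            (\lnot p \leftrightarrow \lnot p): β-rule — branch into \lnot p, \lnot p  //  \lnot \lnot p, \lnot \lnot p.
              branch 2.2.1.1 (add \lnot p, \lnot p):
                × closes — contains both p and \lnot p.
              branch 2.2.1.2 (add \lnot \lnot p, \lnot \lnot p):
                (\lnot p \to \lnot s): β-rule — branch into \lnot \lnot p  //  \lnot s.
                  branch 2.2.1.2.1 (add \lnot \lnot p):
                    ○ open, literals {p=T, q=T}.
                  branch 2.2.1.2.2 (add \lnot s):
                    ○ open, literals {p=T, q=T, s=F}.
          branch 2.2.2 (add r):
            (\lnot p \leftrightarrow \lnot p): β-rule — branch into \lnot p, \lnot p  //  \lnot \lnot p, \lnot \lnot p.
              branch 2.2.2.1 (add \lnot p, \lnot p):
                × closes — contains both p and \lnot p.
              branch 2.2.2.2 (add \lnot \lnot p, \lnot \lnot p):
                (\lnot p \to \lnot s): β-rule — branch into \lnot \lnot p  //  \lnot s.
                  branch 2.2.2.2.1 (add \lnot \lnot p):
                    ○ open, literals {p=T, r=T}.
                  branch 2.2.2.2.2 (add \lnot s):
                    ○ open, literals {p=T, r=T, s=F}.
5 branches closed, 5 open.
Each open branch fixes some atoms; the unmentioned ones are free. Counting distinct full assignments: branch {p=T, q=F, r=T} (s) contributes 2 new; branch {p=T, q=T} (s, r) contributes 4 new; branch {p=T, q=T, s=F} (r) contributes 0 new; branch {p=T, r=T} (s, q) contributes 0 new; branch {p=T, r=T, s=F} (q) contributes 0 new. Total: 6.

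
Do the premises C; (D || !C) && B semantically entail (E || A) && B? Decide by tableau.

Initial set: {T C; T ((D || !C) && B); F ((E || A) && B)}.
T ((D || !C) && B): α-rule — add T (D || !C), T B.
F ((E || A) && B): β-rule — branch into F (E || A)  //  F B.
  branch 1 (add F (E || A)):
    F (E || A): α-rule — add F E, F A.
    T (D || !C): β-rule — branch into T D  //  T !C.
      branch 1.1 (add T D):
        ○ open, literals {A=false, B=true, C=true, D=true, E=false}.
      branch 1.2 (add T !C):
        × closes — contains both C and !C.
  branch 2 (add F B):
    × closes — contains both B and !B.
2 branches closed, 1 open.
An open branch gives a countermodel: A=false, B=true, C=true, D=true, E=false (unmentioned atoms arbitrary); the premises hold there but the conclusion fails.

No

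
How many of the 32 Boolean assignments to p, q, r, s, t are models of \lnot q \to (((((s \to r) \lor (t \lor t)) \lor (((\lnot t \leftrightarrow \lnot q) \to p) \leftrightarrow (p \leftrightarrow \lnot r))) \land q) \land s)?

Initial set: {(\lnot q \to (((((s \to r) \lor (t \lor t)) \lor (((\lnot t \leftrightarrow \lnot q) \to p) \leftrightarrow (p \leftrightarrow \lnot r))) \land q) \land s))}.
(\lnot q \to (((((s \to r) \lor (t \lor t)) \lor (((\lnot t \leftrightarrow \lnot q) \to p) \leftrightarrow (p \leftrightarrow \lnot r))) \land q) \land s)): β-rule — branch into \lnot \lnot q  //  (((((s \to r) \lor (t \lor t)) \lor (((\lnot t \leftrightarrow \lnot q) \to p) \leftrightarrow (p \leftrightarrow \lnot r))) \land q) \land s).
  branch 1 (add \lnot \lnot q):
    ○ open, literals {q=T}.
  branch 2 (add (((((s \to r) \lor (t \lor t)) \lor (((\lnot t \leftrightarrow \lnot q) \to p) \leftrightarrow (p \leftrightarrow \lnot r))) \land q) \land s)):
    (((((s \to r) \lor (t \lor t)) \lor (((\lnot t \leftrightarrow \lnot q) \to p) \leftrightarrow (p \leftrightarrow \lnot r))) \land q) \land s): α-rule — add ((((s \to r) \lor (t \lor t)) \lor (((\lnot t \leftrightarrow \lnot q) \to p) \leftrightarrow (p \leftrightarrow \lnot r))) \land q), s.
    ((((s \to r) \lor (t \lor t)) \lor (((\lnot t \leftrightarrow \lnot q) \to p) \leftrightarrow (p \leftrightarrow \lnot r))) \land q): α-rule — add (((s \to r) \lor (t \lor t)) \lor (((\lnot t \leftrightarrow \lnot q) \to p) \leftrightarrow (p \leftrightarrow \lnot r))), q.
    (((s \to r) \lor (t \lor t)) \lor (((\lnot t \leftrightarrow \lnot q) \to p) \leftrightarrow (p \leftrightarrow \lnot r))): β-rule — branch into ((s \to r) \lor (t \lor t))  //  (((\lnot t \leftrightarrow \lnot q) \to p) \leftrightarrow (p \leftrightarrow \lnot r)).
      branch 2.1 (add ((s \to r) \lor (t \lor t))):
        ((s \to r) \lor (t \lor t)): β-rule — branch into (s \to r)  //  (t \lor t).
          branch 2.1.1 (add (s \to r)):
            (s \to r): β-rule — branch into \lnot s  //  r.
              branch 2.1.1.1 (add \lnot s):
                × closes — contains both s and \lnot s.
              branch 2.1.1.2 (add r):
                ○ open, literals {q=T, r=T, s=T}.
          branch 2.1.2 (add (t \lor t)):
            (t \lor t): β-rule — branch into t  //  t.
              branch 2.1.2.1 (add t):
                ○ open, literals {q=T, s=T, t=T}.
              branch 2.1.2.2 (add t):
                ○ open, literals {q=T, s=T, t=T}.
      branch 2.2 (add (((\lnot t \leftrightarrow \lnot q) \to p) \leftrightarrow (p \leftrightarrow \lnot r))):
        (((\lnot t \leftrightarrow \lnot q) \to p) \leftrightarrow (p \leftrightarrow \lnot r)): β-rule — branch into ((\lnot t \leftrightarrow \lnot q) \to p), (p \leftrightarrow \lnot r)  //  \lnot ((\lnot t \leftrightarrow \lnot q) \to p), \lnot (p \leftrightarrow \lnot r).
          branch 2.2.1 (add ((\lnot t \leftrightarrow \lnot q) \to p), (p \leftrightarrow \lnot r)):
            ((\lnot t \leftrightarrow \lnot q) \to p): β-rule — branch into \lnot (\lnot t \leftrightarrow \lnot q)  //  p.
              branch 2.2.1.1 (add \lnot (\lnot t \leftrightarrow \lnot q)):
                (p \leftrightarrow \lnot r): β-rule — branch into p, \lnot r  //  \lnot p, \lnot \lnot r.
                  branch 2.2.1.1.1 (add p, \lnot r):
                    \lnot (\lnot t \leftrightarrow \lnot q): β-rule — branch into \lnot t, \lnot \lnot q  //  \lnot \lnot t, \lnot q.
                      branch 2.2.1.1.1.1 (add \lnot t, \lnot \lnot q):
                        ○ open, literals {p=T, q=T, r=F, s=T, t=F}.
                      branch 2.2.1.1.1.2 (add \lnot \lnot t, \lnot q):
                        × closes — contains both q and \lnot q.
                  branch 2.2.1.1.2 (add \lnot p, \lnot \lnot r):
                    \lnot (\lnot t \leftrightarrow \lnot q): β-rule — branch into \lnot t, \lnot \lnot q  //  \lnot \lnot t, \lnot q.
                      branch 2.2.1.1.2.1 (add \lnot t, \lnot \lnot q):
                        ○ open, literals {p=F, q=T, r=T, s=T, t=F}.
                      branch 2.2.1.1.2.2 (add \lnot \lnot t, \lnot q):
                        × closes — contains both q and \lnot q.
              branch 2.2.1.2 (add p):
                (p \leftrightarrow \lnot r): β-rule — branch into p, \lnot r  //  \lnot p, \lnot \lnot r.
                  branch 2.2.1.2.1 (add p, \lnot r):
                    ○ open, literals {p=T, q=T, r=F, s=T}.
                  branch 2.2.1.2.2 (add \lnot p, \lnot \lnot r):
                    × closes — contains both p and \lnot p.
          branch 2.2.2 (add \lnot ((\lnot t \leftrightarrow \lnot q) \to p), \lnot (p \leftrightarrow \lnot r)):
            \lnot ((\lnot t \leftrightarrow \lnot q) \to p): α-rule — add (\lnot t \leftrightarrow \lnot q), \lnot p.
            \lnot (p \leftrightarrow \lnot r): β-rule — branch into p, \lnot \lnot r  //  \lnot p, \lnot r.
              branch 2.2.2.1 (add p, \lnot \lnot r):
                × closes — contains both p and \lnot p.
              branch 2.2.2.2 (add \lnot p, \lnot r):
                (\lnot t \leftrightarrow \lnot q): β-rule — branch into \lnot t, \lnot q  //  \lnot \lnot t, \lnot \lnot q.
                  branch 2.2.2.2.1 (add \lnot t, \lnot q):
                    × closes — contains both q and \lnot q.
                  branch 2.2.2.2.2 (add \lnot \lnot t, \lnot \lnot q):
                    ○ open, literals {p=F, q=T, r=F, s=T, t=T}.
6 branches closed, 8 open.
Each open branch fixes some atoms; the unmentioned ones are free. Counting distinct full assignments: branch {q=T} (p, r, s, t) contributes 16 new; branch {q=T, r=T, s=T} (p, t) contributes 0 new; branch {q=T, s=T, t=T} (p, r) contributes 0 new; branch {q=T, s=T, t=T} (p, r) contributes 0 new; branch {p=T, q=T, r=F, s=T, t=F} (none free) contributes 0 new; branch {p=F, q=T, r=T, s=T, t=F} (none free) contributes 0 new; branch {p=T, q=T, r=F, s=T} (t) contributes 0 new; branch {p=F, q=T, r=F, s=T, t=T} (none free) contributes 0 new. Total: 16.

16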